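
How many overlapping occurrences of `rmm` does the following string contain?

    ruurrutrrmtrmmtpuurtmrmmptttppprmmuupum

Sliding a length-3 window over the 39 characters (37 positions):
  position 12–14: rmm
  position 22–24: rmm
  position 32–34: rmm

3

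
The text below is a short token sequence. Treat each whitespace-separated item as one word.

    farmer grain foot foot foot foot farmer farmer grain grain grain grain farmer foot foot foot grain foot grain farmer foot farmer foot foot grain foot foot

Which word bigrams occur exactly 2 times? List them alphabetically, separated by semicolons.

Bigram counts meeting the condition (exactly 2 times):
  farmer grain: 2
  foot farmer: 2
  grain farmer: 2

farmer grain; foot farmer; grain farmer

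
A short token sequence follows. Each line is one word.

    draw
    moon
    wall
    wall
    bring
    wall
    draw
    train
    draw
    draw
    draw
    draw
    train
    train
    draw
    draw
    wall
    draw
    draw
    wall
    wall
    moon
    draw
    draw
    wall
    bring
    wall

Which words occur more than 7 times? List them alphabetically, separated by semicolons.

draw; wall

Unigram counts meeting the condition (more than 7 times):
  draw: 12
  wall: 8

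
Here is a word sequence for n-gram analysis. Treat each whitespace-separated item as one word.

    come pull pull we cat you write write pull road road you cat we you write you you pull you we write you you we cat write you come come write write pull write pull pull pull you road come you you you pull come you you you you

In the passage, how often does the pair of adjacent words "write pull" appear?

3

Scanning the 48 overlapping bigram windows for "write pull":
  position 8–9: write pull
  position 32–33: write pull
  position 34–35: write pull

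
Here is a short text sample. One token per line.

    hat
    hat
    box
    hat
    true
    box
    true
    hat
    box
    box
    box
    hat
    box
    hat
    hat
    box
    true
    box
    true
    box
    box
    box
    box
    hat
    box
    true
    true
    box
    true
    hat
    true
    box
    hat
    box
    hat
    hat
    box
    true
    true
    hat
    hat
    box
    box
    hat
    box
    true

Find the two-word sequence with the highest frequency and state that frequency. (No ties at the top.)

"hat box", 9 times

Bigram frequencies (highest first):
  hat box: 9
  box hat: 7
  box true: 7
  box box: 6
  true box: 5
  hat hat: 4
  … (3 more, each ≤ 3)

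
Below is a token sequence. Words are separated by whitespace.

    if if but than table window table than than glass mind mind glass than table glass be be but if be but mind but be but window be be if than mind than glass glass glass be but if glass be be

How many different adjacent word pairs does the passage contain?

30

42 tokens → 41 bigram windows in total.
Repeated bigrams (each contributes count−1 duplicates):
  be but: 4
  be be: 3
  glass be: 3
  but if: 2
  glass glass: 2
  than glass: 2
  than table: 2
11 duplicate windows → 41 − 11 = 30 distinct.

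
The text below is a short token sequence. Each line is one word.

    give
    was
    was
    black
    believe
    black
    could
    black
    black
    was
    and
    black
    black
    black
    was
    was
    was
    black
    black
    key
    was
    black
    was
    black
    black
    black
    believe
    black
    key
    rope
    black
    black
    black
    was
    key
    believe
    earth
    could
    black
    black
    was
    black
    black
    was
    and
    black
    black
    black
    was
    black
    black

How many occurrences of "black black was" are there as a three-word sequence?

Scanning the 49 overlapping trigram windows for "black black was":
  position 8–10: black black was
  position 13–15: black black was
  position 32–34: black black was
  position 39–41: black black was
  position 42–44: black black was
  position 47–49: black black was

6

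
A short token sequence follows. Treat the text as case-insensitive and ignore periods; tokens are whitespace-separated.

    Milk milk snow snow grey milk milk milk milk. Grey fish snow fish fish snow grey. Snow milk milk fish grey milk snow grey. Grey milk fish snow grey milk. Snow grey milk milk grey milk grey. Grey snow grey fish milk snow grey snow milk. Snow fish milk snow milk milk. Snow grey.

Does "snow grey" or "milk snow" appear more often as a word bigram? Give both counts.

"snow grey" (8 vs 7)

"snow grey": 8 occurrences
"milk snow": 7 occurrences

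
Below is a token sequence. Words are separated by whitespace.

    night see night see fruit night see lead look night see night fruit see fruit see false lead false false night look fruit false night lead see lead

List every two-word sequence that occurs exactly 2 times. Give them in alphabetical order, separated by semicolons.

false night; fruit see; see fruit; see lead; see night

Bigram counts meeting the condition (exactly 2 times):
  false night: 2
  fruit see: 2
  see fruit: 2
  see lead: 2
  see night: 2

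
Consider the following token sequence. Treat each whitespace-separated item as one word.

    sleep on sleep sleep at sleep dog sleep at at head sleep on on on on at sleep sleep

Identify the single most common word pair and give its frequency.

"on on", 3 times

Bigram frequencies (highest first):
  on on: 3
  sleep on: 2
  sleep sleep: 2
  sleep at: 2
  at sleep: 2
  on sleep: 1
  … (6 more, each ≤ 1)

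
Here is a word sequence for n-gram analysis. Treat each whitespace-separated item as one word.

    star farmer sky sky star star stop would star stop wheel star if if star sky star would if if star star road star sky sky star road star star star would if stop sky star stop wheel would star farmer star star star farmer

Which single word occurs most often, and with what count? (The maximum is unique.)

"star", 19 times

Unigram frequencies (highest first):
  star: 19
  sky: 6
  if: 5
  stop: 4
  would: 4
  farmer: 3
  … (2 more, each ≤ 2)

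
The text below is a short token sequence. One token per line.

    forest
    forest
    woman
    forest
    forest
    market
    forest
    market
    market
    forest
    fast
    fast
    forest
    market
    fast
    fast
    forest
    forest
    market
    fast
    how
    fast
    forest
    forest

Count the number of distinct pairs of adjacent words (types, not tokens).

12

24 tokens → 23 bigram windows in total.
Repeated bigrams (each contributes count−1 duplicates):
  forest forest: 4
  forest market: 4
  fast forest: 3
  fast fast: 2
  market fast: 2
  market forest: 2
11 duplicate windows → 23 − 11 = 12 distinct.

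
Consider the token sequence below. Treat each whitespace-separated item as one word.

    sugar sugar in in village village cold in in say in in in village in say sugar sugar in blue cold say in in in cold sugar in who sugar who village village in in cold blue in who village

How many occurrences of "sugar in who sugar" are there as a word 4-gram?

Scanning the 37 overlapping 4-gram windows for "sugar in who sugar":
  position 27–30: sugar in who sugar

1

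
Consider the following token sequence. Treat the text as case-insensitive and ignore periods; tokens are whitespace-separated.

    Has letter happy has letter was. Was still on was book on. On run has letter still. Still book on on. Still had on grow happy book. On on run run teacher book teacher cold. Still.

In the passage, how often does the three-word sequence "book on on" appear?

Scanning the 34 overlapping trigram windows for "book on on":
  position 11–13: book on on
  position 19–21: book on on
  position 27–29: book on on

3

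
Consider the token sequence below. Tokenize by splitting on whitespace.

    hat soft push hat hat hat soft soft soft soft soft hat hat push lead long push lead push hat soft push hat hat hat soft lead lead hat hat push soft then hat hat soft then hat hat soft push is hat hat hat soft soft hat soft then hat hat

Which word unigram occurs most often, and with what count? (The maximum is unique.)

Unigram frequencies (highest first):
  hat: 22
  soft: 14
  push: 7
  lead: 4
  then: 3
  long: 1
  … (1 more, each ≤ 1)

"hat", 22 times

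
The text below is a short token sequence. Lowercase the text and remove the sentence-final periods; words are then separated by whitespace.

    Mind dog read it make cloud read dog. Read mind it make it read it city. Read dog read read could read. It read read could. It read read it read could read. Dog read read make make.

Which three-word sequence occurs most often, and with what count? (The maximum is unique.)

Trigram frequencies (highest first):
  read dog read: 3
  dog read read: 2
  read read could: 2
  read could read: 2
  read it read: 2
  it read read: 2
  … (23 more, each ≤ 1)

"read dog read", 3 times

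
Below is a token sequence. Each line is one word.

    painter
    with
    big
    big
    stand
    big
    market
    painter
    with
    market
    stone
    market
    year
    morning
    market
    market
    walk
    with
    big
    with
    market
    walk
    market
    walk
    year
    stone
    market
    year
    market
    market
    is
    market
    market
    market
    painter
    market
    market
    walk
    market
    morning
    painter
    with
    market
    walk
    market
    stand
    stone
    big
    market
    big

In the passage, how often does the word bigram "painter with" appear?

Scanning the 49 overlapping bigram windows for "painter with":
  position 1–2: painter with
  position 8–9: painter with
  position 41–42: painter with

3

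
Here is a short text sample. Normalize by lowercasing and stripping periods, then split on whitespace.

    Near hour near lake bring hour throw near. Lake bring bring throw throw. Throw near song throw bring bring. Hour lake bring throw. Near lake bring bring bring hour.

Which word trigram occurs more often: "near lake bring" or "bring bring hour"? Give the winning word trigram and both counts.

"near lake bring": 3 occurrences
"bring bring hour": 2 occurrences

"near lake bring" (3 vs 2)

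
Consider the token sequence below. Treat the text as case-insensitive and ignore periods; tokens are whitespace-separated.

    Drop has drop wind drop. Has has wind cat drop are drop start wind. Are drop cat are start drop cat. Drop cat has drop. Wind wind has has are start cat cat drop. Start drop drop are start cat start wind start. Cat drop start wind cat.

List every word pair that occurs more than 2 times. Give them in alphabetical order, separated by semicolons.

are start; cat drop; drop cat; drop start; start cat; start wind

Bigram counts meeting the condition (more than 2 times):
  are start: 3
  cat drop: 4
  drop cat: 3
  drop start: 3
  start cat: 3
  start wind: 3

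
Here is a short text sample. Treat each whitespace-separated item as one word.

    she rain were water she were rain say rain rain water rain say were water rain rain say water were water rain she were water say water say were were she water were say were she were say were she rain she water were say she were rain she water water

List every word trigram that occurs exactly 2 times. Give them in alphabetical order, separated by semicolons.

rain she water; say were she; she water were; she were rain; water were say; were say were; were water rain

Trigram counts meeting the condition (exactly 2 times):
  rain she water: 2
  say were she: 2
  she water were: 2
  she were rain: 2
  water were say: 2
  were say were: 2
  were water rain: 2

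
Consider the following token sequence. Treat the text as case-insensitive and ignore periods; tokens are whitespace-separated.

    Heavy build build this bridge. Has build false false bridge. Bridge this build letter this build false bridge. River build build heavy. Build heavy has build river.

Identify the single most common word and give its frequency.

"build", 9 times

Unigram frequencies (highest first):
  build: 9
  bridge: 4
  heavy: 3
  this: 3
  false: 3
  has: 2
  … (2 more, each ≤ 2)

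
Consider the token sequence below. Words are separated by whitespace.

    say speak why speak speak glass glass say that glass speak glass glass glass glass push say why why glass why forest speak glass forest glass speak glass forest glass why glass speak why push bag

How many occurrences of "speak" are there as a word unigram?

7

Scanning the 36 tokens for "speak":
  position 2: speak
  position 4: speak
  position 5: speak
  position 11: speak
  position 23: speak
  position 27: speak
  position 33: speak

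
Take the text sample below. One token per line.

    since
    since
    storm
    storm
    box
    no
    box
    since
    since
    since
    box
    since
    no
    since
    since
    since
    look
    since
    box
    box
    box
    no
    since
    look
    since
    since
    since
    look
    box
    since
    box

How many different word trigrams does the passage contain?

31 tokens → 29 trigram windows in total.
Repeated trigrams (each contributes count−1 duplicates):
  since since since: 3
  since look since: 2
  since since look: 2
4 duplicate windows → 29 − 4 = 25 distinct.

25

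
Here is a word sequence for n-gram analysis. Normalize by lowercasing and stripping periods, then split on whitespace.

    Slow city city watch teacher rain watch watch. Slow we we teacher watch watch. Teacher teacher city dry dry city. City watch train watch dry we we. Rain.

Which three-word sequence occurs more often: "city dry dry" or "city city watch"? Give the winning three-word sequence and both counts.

"city dry dry": 1 occurrence
"city city watch": 2 occurrences

"city city watch" (2 vs 1)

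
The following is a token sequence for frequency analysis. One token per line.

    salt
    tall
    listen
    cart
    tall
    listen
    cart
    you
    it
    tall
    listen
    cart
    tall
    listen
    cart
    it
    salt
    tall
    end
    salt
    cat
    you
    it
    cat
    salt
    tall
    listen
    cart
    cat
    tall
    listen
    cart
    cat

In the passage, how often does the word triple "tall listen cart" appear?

Scanning the 31 overlapping trigram windows for "tall listen cart":
  position 2–4: tall listen cart
  position 5–7: tall listen cart
  position 10–12: tall listen cart
  position 13–15: tall listen cart
  position 26–28: tall listen cart
  position 30–32: tall listen cart

6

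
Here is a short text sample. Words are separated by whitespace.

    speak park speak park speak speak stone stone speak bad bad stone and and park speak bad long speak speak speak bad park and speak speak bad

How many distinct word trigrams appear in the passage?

27 tokens → 25 trigram windows in total.
Repeated trigrams (each contributes count−1 duplicates):
  speak park speak: 2
  speak speak bad: 2
2 duplicate windows → 25 − 2 = 23 distinct.

23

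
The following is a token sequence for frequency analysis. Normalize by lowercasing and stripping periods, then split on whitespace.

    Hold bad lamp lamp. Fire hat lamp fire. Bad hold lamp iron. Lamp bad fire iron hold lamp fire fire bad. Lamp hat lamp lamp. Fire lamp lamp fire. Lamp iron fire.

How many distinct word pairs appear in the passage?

19

32 tokens → 31 bigram windows in total.
Repeated bigrams (each contributes count−1 duplicates):
  lamp fire: 5
  lamp lamp: 3
  bad lamp: 2
  fire bad: 2
  fire lamp: 2
  hat lamp: 2
  hold lamp: 2
  lamp iron: 2
12 duplicate windows → 31 − 12 = 19 distinct.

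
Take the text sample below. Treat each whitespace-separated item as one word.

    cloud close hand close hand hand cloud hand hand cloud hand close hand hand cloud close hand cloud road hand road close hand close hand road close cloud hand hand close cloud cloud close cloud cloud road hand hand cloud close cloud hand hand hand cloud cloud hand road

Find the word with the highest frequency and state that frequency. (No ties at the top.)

"hand", 20 times

Unigram frequencies (highest first):
  hand: 20
  cloud: 14
  close: 10
  road: 5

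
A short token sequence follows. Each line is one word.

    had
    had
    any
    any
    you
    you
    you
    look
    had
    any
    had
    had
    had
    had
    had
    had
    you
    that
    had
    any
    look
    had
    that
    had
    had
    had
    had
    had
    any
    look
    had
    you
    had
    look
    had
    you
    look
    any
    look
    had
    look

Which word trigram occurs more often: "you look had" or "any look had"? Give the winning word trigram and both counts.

"you look had": 1 occurrence
"any look had": 3 occurrences

"any look had" (3 vs 1)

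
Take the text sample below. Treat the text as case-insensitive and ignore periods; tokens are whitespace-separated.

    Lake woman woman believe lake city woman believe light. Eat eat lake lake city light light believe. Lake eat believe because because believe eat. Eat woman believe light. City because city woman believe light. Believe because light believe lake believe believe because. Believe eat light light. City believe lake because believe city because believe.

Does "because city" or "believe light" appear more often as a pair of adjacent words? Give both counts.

"because city": 1 occurrence
"believe light": 3 occurrences

"believe light" (3 vs 1)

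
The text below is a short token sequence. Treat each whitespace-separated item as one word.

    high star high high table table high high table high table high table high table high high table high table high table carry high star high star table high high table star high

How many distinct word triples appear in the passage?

16

33 tokens → 31 trigram windows in total.
Repeated trigrams (each contributes count−1 duplicates):
  high table high: 6
  table high table: 5
  high high table: 4
  table high high: 3
  high star high: 2
15 duplicate windows → 31 − 15 = 16 distinct.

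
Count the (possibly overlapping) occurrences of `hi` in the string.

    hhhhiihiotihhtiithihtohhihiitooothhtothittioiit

Sliding a length-2 window over the 47 characters (46 positions):
  position 4–5: hi
  position 7–8: hi
  position 18–19: hi
  position 24–25: hi
  position 26–27: hi
  position 39–40: hi

6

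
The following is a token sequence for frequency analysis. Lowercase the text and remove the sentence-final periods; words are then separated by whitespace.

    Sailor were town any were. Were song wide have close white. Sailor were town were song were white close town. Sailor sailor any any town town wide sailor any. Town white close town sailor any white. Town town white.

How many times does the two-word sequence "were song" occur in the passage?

2

Scanning the 38 overlapping bigram windows for "were song":
  position 6–7: were song
  position 15–16: were song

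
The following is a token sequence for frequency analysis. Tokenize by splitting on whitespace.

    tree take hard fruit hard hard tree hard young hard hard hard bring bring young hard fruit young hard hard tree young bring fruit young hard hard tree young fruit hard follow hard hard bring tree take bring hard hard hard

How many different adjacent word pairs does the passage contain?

22

41 tokens → 40 bigram windows in total.
Repeated bigrams (each contributes count−1 duplicates):
  hard hard: 8
  young hard: 4
  hard tree: 3
  fruit hard: 2
  fruit young: 2
  hard bring: 2
  hard fruit: 2
  tree take: 2
  … (1 more repeated)
18 duplicate windows → 40 − 18 = 22 distinct.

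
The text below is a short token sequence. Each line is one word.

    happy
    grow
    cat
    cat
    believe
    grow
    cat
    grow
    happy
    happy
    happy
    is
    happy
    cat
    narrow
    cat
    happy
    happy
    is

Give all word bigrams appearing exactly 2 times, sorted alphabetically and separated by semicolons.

grow cat; happy is

Bigram counts meeting the condition (exactly 2 times):
  grow cat: 2
  happy is: 2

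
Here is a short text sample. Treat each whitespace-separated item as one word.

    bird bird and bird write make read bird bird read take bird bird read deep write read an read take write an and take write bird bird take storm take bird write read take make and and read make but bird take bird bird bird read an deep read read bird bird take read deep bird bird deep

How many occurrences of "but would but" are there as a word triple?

Scanning the 56 overlapping trigram windows for "but would but":
  (none found)

0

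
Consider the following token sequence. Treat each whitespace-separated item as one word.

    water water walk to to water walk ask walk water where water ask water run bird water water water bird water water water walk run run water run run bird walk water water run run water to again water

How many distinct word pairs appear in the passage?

23

39 tokens → 38 bigram windows in total.
Repeated bigrams (each contributes count−1 duplicates):
  water water: 6
  run run: 3
  water run: 3
  water walk: 3
  bird water: 2
  run bird: 2
  run water: 2
  walk water: 2
15 duplicate windows → 38 − 15 = 23 distinct.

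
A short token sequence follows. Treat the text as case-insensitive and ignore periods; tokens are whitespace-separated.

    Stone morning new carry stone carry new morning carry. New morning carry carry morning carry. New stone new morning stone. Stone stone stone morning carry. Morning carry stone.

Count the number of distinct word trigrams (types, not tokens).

28 tokens → 26 trigram windows in total.
Repeated trigrams (each contributes count−1 duplicates):
  carry morning carry: 2
  carry new morning: 2
  morning carry new: 2
  new morning carry: 2
  stone stone stone: 2
5 duplicate windows → 26 − 5 = 21 distinct.

21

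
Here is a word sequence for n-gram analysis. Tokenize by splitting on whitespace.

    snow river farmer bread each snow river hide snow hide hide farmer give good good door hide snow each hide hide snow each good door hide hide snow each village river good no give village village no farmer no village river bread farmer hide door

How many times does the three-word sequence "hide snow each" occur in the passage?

Scanning the 43 overlapping trigram windows for "hide snow each":
  position 17–19: hide snow each
  position 21–23: hide snow each
  position 27–29: hide snow each

3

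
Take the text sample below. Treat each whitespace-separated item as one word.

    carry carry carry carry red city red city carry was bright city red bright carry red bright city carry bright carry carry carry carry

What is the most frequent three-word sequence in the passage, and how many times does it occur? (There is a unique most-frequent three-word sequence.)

"carry carry carry", 4 times

Trigram frequencies (highest first):
  carry carry carry: 4
  carry carry red: 1
  carry red city: 1
  red city red: 1
  city red city: 1
  red city carry: 1
  … (13 more, each ≤ 1)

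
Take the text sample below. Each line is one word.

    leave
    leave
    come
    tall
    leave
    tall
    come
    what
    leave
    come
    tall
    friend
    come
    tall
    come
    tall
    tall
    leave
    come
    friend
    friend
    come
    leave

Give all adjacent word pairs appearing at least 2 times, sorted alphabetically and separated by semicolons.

come tall; friend come; leave come; tall come; tall leave

Bigram counts meeting the condition (at least 2 times):
  come tall: 4
  friend come: 2
  leave come: 3
  tall come: 2
  tall leave: 2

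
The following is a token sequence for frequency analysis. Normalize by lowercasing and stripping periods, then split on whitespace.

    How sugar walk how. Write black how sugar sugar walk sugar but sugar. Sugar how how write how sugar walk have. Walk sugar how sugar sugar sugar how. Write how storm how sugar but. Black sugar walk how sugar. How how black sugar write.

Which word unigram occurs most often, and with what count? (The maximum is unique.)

Unigram frequencies (highest first):
  sugar: 15
  how: 13
  walk: 5
  write: 4
  black: 3
  but: 2
  … (2 more, each ≤ 1)

"sugar", 15 times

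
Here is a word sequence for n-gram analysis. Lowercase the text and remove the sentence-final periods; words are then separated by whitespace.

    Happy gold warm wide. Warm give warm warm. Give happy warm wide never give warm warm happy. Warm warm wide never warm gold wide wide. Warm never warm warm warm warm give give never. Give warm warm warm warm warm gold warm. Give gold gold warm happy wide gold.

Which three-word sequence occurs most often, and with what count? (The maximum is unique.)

Trigram frequencies (highest first):
  warm warm warm: 5
  give warm warm: 3
  warm warm give: 2
  warm wide never: 2
  never give warm: 2
  happy gold warm: 1
  … (32 more, each ≤ 1)

"warm warm warm", 5 times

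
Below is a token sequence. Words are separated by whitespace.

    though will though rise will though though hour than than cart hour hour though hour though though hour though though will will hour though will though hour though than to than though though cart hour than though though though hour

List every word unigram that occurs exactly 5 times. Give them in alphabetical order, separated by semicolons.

Unigram counts meeting the condition (exactly 5 times):
  than: 5
  will: 5

than; will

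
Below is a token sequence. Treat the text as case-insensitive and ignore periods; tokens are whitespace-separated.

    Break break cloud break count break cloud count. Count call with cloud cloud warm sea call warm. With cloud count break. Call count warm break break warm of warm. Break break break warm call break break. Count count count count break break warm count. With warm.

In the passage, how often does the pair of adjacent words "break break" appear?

6

Scanning the 45 overlapping bigram windows for "break break":
  position 1–2: break break
  position 25–26: break break
  position 30–31: break break
  position 31–32: break break
  position 35–36: break break
  position 41–42: break break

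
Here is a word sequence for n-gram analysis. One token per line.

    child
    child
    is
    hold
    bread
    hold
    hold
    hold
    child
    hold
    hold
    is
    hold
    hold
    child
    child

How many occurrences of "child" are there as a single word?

Scanning the 16 tokens for "child":
  position 1: child
  position 2: child
  position 9: child
  position 15: child
  position 16: child

5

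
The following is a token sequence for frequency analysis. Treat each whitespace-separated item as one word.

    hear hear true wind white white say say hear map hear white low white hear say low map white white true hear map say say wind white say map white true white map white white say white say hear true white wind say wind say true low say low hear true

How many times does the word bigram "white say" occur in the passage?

4

Scanning the 50 overlapping bigram windows for "white say":
  position 6–7: white say
  position 27–28: white say
  position 35–36: white say
  position 37–38: white say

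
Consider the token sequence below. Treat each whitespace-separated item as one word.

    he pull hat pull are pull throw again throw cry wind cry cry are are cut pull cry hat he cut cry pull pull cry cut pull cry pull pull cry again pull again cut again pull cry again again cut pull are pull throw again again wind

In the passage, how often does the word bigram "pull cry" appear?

5

Scanning the 47 overlapping bigram windows for "pull cry":
  position 17–18: pull cry
  position 24–25: pull cry
  position 27–28: pull cry
  position 30–31: pull cry
  position 37–38: pull cry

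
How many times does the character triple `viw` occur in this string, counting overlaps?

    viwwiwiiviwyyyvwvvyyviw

3

Sliding a length-3 window over the 23 characters (21 positions):
  position 1–3: viw
  position 9–11: viw
  position 21–23: viw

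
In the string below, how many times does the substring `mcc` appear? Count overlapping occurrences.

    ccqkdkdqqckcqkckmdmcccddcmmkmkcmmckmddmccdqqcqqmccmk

Sliding a length-3 window over the 52 characters (50 positions):
  position 19–21: mcc
  position 39–41: mcc
  position 48–50: mcc

3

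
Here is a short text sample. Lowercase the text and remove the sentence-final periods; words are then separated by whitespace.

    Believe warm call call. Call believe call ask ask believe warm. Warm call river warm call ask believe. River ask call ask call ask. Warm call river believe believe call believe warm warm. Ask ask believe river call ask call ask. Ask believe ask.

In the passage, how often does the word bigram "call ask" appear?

Scanning the 43 overlapping bigram windows for "call ask":
  position 7–8: call ask
  position 16–17: call ask
  position 21–22: call ask
  position 23–24: call ask
  position 38–39: call ask
  position 40–41: call ask

6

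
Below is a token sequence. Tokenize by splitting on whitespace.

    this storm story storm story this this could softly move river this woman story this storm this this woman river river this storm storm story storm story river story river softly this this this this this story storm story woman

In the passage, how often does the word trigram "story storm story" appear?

3

Scanning the 38 overlapping trigram windows for "story storm story":
  position 3–5: story storm story
  position 25–27: story storm story
  position 37–39: story storm story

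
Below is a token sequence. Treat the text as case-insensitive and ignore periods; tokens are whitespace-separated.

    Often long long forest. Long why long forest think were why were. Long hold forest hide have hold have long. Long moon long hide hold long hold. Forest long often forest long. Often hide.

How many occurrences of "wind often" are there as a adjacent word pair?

0

Scanning the 33 overlapping bigram windows for "wind often":
  (none found)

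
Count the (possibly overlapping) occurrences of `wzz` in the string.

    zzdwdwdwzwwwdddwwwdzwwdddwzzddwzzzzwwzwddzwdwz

2

Sliding a length-3 window over the 46 characters (44 positions):
  position 26–28: wzz
  position 31–33: wzz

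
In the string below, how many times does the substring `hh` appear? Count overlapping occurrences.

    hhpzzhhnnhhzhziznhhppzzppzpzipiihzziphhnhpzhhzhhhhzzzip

Sliding a length-2 window over the 55 characters (54 positions):
  position 1–2: hh
  position 6–7: hh
  position 10–11: hh
  position 18–19: hh
  position 38–39: hh
  position 44–45: hh
  position 47–48: hh
  position 48–49: hh
  position 49–50: hh

9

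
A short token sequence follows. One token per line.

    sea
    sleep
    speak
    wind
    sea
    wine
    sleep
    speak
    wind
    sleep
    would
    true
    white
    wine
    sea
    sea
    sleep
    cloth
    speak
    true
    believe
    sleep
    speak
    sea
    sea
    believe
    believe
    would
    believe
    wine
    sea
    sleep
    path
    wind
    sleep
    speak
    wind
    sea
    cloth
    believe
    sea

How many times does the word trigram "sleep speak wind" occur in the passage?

3

Scanning the 39 overlapping trigram windows for "sleep speak wind":
  position 2–4: sleep speak wind
  position 7–9: sleep speak wind
  position 35–37: sleep speak wind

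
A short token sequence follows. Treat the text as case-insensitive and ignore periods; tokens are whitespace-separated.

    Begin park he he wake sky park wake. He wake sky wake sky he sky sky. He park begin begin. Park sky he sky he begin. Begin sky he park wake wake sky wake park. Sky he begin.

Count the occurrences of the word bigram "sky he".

6

Scanning the 37 overlapping bigram windows for "sky he":
  position 13–14: sky he
  position 16–17: sky he
  position 22–23: sky he
  position 24–25: sky he
  position 28–29: sky he
  position 36–37: sky he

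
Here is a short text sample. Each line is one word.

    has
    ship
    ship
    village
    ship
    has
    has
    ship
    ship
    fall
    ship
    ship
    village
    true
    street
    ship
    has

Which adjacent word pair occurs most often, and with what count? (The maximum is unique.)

"ship ship", 3 times

Bigram frequencies (highest first):
  ship ship: 3
  has ship: 2
  ship village: 2
  ship has: 2
  village ship: 1
  has has: 1
  … (5 more, each ≤ 1)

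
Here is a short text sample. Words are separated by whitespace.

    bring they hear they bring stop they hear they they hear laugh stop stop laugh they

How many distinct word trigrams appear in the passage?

13

16 tokens → 14 trigram windows in total.
Repeated trigrams (each contributes count−1 duplicates):
  they hear they: 2
1 duplicate windows → 14 − 1 = 13 distinct.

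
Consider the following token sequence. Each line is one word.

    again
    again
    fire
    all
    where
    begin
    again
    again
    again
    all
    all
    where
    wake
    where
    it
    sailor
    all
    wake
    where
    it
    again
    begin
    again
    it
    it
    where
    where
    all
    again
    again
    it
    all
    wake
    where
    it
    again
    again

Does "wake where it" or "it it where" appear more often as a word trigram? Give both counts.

"wake where it" (3 vs 1)

"wake where it": 3 occurrences
"it it where": 1 occurrence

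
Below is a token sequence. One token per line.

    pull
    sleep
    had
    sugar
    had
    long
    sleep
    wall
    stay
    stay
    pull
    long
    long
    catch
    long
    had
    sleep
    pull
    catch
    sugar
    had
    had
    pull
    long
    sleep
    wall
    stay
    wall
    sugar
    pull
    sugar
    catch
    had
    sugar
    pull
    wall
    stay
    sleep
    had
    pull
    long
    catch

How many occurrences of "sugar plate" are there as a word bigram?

Scanning the 41 overlapping bigram windows for "sugar plate":
  (none found)

0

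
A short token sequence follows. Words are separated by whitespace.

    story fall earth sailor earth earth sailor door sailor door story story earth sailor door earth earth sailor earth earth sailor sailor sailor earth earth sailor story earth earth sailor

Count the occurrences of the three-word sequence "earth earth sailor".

5

Scanning the 28 overlapping trigram windows for "earth earth sailor":
  position 5–7: earth earth sailor
  position 16–18: earth earth sailor
  position 19–21: earth earth sailor
  position 24–26: earth earth sailor
  position 28–30: earth earth sailor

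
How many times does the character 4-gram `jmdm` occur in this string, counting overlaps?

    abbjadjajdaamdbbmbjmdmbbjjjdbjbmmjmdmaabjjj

2

Sliding a length-4 window over the 43 characters (40 positions):
  position 19–22: jmdm
  position 34–37: jmdm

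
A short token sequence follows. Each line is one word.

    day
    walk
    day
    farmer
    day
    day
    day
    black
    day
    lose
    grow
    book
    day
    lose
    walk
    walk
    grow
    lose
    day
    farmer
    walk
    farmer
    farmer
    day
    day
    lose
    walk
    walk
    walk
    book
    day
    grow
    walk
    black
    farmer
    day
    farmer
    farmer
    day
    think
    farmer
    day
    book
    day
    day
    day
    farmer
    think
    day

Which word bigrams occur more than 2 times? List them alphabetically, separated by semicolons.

book day; day day; day farmer; day lose; farmer day; walk walk

Bigram counts meeting the condition (more than 2 times):
  book day: 3
  day day: 5
  day farmer: 4
  day lose: 3
  farmer day: 5
  walk walk: 3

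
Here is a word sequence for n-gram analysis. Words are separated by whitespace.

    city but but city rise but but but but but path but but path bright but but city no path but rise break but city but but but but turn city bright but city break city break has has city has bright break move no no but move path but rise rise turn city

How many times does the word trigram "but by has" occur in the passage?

0

Scanning the 52 overlapping trigram windows for "but by has":
  (none found)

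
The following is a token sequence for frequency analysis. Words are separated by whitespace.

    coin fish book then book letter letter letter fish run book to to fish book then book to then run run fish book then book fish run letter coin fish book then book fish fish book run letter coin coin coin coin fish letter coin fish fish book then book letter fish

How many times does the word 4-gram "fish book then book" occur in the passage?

Scanning the 49 overlapping 4-gram windows for "fish book then book":
  position 2–5: fish book then book
  position 14–17: fish book then book
  position 22–25: fish book then book
  position 30–33: fish book then book
  position 47–50: fish book then book

5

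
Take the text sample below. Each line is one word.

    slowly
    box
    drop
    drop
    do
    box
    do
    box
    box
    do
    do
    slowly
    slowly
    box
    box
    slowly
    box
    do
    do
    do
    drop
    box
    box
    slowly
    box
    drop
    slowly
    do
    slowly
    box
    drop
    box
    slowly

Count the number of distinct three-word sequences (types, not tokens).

26

33 tokens → 31 trigram windows in total.
Repeated trigrams (each contributes count−1 duplicates):
  slowly box drop: 3
  box box slowly: 2
  box do do: 2
  box slowly box: 2
5 duplicate windows → 31 − 5 = 26 distinct.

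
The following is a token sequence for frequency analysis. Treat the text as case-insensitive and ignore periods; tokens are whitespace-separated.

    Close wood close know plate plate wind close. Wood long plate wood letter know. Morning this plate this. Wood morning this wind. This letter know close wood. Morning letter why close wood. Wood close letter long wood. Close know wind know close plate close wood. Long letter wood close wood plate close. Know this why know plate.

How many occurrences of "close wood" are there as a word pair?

Scanning the 56 overlapping bigram windows for "close wood":
  position 1–2: close wood
  position 8–9: close wood
  position 26–27: close wood
  position 31–32: close wood
  position 44–45: close wood
  position 49–50: close wood

6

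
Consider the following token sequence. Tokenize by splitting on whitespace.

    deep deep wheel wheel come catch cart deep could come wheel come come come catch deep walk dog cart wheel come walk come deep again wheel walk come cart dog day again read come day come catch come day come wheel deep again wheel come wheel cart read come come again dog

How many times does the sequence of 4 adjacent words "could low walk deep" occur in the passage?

0

Scanning the 49 overlapping 4-gram windows for "could low walk deep":
  (none found)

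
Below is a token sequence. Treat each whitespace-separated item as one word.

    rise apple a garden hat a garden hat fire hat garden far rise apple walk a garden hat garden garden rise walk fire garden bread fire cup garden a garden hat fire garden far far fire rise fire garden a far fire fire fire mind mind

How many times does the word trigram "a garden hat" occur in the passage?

Scanning the 44 overlapping trigram windows for "a garden hat":
  position 3–5: a garden hat
  position 6–8: a garden hat
  position 16–18: a garden hat
  position 29–31: a garden hat

4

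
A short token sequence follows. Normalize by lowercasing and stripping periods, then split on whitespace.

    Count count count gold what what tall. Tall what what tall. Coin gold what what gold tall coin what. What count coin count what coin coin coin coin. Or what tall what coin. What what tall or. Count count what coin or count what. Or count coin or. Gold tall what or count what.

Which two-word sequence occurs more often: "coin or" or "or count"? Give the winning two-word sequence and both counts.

"coin or": 3 occurrences
"or count": 4 occurrences

"or count" (4 vs 3)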